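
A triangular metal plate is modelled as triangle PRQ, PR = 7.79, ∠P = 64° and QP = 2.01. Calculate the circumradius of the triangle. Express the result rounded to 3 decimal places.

By the law of cosines, RQ² = QP² + PR² − 2·QP·PR·cos P = 50.996, so RQ ≈ 7.1412.
Area = ½·QP·PR·sin P ≈ 7.0366.
Circumradius = RQ/(2 sin P) ≈ 3.9726.

3.973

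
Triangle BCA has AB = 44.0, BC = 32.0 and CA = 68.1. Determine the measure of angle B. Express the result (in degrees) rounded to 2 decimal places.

∠B ≈ 126.57°

By the law of cosines, cos B = (AB² + BC² − CA²) / (2·AB·BC) ≈ -0.59574, so ∠B ≈ 126.57°.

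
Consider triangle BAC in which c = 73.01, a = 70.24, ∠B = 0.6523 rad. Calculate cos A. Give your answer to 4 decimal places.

By the law of cosines, b² = a² + c² − 2·a·c·cos B = 2113.4, so b ≈ 45.972.
Law of cosines again: cos A = (c² + b² − a²)/(2·c·b) ≈ 0.37394, so ∠A ≈ 1.1875 rad.

cos A ≈ 0.3739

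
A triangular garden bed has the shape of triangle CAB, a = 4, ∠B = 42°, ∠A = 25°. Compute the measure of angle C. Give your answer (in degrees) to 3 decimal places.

The third angle is ∠C = 180° − ∠A − ∠B = 113.00°.

113.000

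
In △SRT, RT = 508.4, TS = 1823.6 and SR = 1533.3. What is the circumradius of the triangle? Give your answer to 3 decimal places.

By the law of cosines, cos S = (TS² + SR² − RT²) / (2·TS·SR) ≈ 0.96885, so ∠S ≈ 14.34°.
Circumradius = RT/(2 sin S) ≈ 1026.5.

1026.462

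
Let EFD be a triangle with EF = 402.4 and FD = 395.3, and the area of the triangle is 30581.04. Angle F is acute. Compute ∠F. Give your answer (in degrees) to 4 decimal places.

22.6128

From area = ½·EF·FD·sin F, we get sin F = 2·area/(EF·FD) ≈ 0.38450.
Taking the acute solution, ∠F ≈ 22.61°.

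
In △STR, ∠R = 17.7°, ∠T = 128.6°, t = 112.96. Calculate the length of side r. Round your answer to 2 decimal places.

43.94

The third angle is ∠S = 180° − ∠T − ∠R = 33.70°.
Law of sines: r = t·sin R/sin T ≈ 43.945.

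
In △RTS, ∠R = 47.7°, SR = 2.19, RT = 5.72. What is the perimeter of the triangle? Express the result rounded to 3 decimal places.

12.455

By the law of cosines, TS² = SR² + RT² − 2·SR·RT·cos R = 20.653, so TS ≈ 4.5446.
Semiperimeter s = (4.5446+2.19+5.72)/2 = 6.2273.
Perimeter = 4.5446 + 2.19 + 5.72 = 12.455.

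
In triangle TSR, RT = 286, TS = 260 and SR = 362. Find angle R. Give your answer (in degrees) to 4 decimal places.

By the law of cosines, cos R = (SR² + RT² − TS²) / (2·SR·RT) ≈ 0.70143, so ∠R ≈ 45.46°.

45.4585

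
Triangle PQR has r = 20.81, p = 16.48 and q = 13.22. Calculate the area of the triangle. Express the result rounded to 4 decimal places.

area ≈ 108.8820

Semiperimeter s = (16.48 + 13.22 + 20.81)/2 = 25.255.
Heron's formula: area = √(25.255·8.775·12.035·4.445) ≈ 108.88.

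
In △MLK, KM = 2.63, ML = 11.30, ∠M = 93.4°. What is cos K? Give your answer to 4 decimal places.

By the law of cosines, LK² = KM² + ML² − 2·KM·ML·cos M = 138.13, so LK ≈ 11.753.
Law of cosines again: cos K = (LK² + KM² − ML²)/(2·LK·KM) ≈ 0.28079, so ∠K ≈ 73.69°.

cos K ≈ 0.2808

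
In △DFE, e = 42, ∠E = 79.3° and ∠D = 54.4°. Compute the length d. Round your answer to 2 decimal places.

34.75

The third angle is ∠F = 180° − ∠E − ∠D = 46.30°.
Law of sines: d = e·sin D/sin E ≈ 34.755.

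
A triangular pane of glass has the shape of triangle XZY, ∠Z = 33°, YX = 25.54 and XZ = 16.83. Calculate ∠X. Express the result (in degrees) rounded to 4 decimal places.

∠X ≈ 125.9674°

Law of sines: sin Y = XZ·sin Z/YX ≈ 0.35890.
Since YX ≥ XZ, only the acute value applies: ∠Y ≈ 21.03°.
Then ∠X = 180° − ∠Z − ∠Y ≈ 125.97°.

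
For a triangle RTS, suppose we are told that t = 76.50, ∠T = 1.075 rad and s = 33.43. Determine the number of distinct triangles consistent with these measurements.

1

s·sin T = 33.43·sin(1.075 rad) ≈ 29.4.
Since t ≥ s, exactly one triangle exists.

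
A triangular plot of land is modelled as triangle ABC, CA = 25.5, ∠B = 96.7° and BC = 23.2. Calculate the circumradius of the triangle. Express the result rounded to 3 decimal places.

Law of sines: sin A = BC·sin B/CA ≈ 0.90359.
Since CA ≥ BC, only the acute value applies: ∠A ≈ 64.63°.
Then ∠C = 180° − ∠B − ∠A ≈ 18.67°.
Law of sines gives AB = CA·sin C/sin B ≈ 8.2174.
Circumradius = CA/(2 sin B) ≈ 12.838.

R ≈ 12.838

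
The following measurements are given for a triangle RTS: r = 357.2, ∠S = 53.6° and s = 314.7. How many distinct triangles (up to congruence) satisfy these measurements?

2

r·sin S = 357.2·sin(53.6°) ≈ 287.5.
Since r sin S < s < r (287.5 < 314.7 < 357.2), two triangles exist.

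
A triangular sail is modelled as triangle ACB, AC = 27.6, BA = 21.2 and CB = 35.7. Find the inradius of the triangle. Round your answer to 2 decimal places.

Semiperimeter s = (35.7 + 21.2 + 27.6)/2 = 42.25.
Heron's formula: area = √(42.25·6.55·21.05·14.65) ≈ 292.13.
Inradius = area/s = 292.13/42.25 ≈ 6.9144.

r ≈ 6.91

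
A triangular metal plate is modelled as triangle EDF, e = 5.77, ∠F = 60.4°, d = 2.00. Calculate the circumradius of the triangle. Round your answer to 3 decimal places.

By the law of cosines, f² = e² + d² − 2·e·d·cos F = 25.893, so f ≈ 5.0885.
Area = ½·e·d·sin F ≈ 5.017.
Circumradius = f/(2 sin F) ≈ 2.9261.

R ≈ 2.926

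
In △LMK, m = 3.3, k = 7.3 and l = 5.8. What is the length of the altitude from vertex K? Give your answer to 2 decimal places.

h_K ≈ 2.55

Semiperimeter s = (5.8 + 3.3 + 7.3)/2 = 8.2.
Heron's formula: area = √(8.2·2.4·4.9·0.9) ≈ 9.3161.
The altitude from K has length 2·area/k ≈ 2.5523.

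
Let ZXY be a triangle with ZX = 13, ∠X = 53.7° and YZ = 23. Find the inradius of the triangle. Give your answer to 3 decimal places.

4.599

Law of sines: sin Y = ZX·sin X/YZ ≈ 0.45552.
Since YZ ≥ ZX, only the acute value applies: ∠Y ≈ 27.10°.
Then ∠Z = 180° − ∠X − ∠Y ≈ 99.20°.
Law of sines gives XY = YZ·sin Z/sin X ≈ 28.171.
Area = ½·YZ·ZX·sin Z ≈ 147.58.
Semiperimeter s = (28.171+23+13)/2 = 32.086.
Inradius = area/s = 147.58/32.086 ≈ 4.5994.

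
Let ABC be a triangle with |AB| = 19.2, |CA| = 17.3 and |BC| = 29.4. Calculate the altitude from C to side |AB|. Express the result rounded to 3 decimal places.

h_C ≈ 16.526

Semiperimeter s = (29.4 + 17.3 + 19.2)/2 = 32.95.
Heron's formula: area = √(32.95·3.55·15.65·13.75) ≈ 158.65.
The altitude from C has length 2·area/|AB| ≈ 16.526.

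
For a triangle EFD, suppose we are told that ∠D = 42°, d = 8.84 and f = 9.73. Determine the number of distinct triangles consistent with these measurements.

2

f·sin D = 9.73·sin(42°) ≈ 6.511.
Since f sin D < d < f (6.511 < 8.84 < 9.73), two triangles exist.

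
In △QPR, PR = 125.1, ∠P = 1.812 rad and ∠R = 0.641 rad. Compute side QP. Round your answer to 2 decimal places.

117.73

The third angle is ∠Q = π − ∠P − ∠R = 0.689 rad.
Law of sines: QP = PR·sin R/sin Q ≈ 117.73.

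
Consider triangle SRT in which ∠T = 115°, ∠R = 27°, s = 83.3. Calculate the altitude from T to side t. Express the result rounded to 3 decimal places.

h_T ≈ 37.817

The third angle is ∠S = 180° − ∠R − ∠T = 38.00°.
Law of sines: r = s·sin R/sin S ≈ 61.426.
Law of sines: t = s·sin T/sin S ≈ 122.62.
Area = ½·s·r·sin T ≈ 2318.7.
The altitude from T has length 2·area/t ≈ 37.817.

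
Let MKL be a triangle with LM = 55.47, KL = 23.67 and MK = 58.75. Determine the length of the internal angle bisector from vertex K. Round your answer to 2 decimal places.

t_K ≈ 27.58

By the law of cosines, cos K = (MK² + KL² − LM²) / (2·MK·KL) ≈ 0.33615, so ∠K ≈ 70.36°.
The bisector from K has length 2·MK·KL·cos(∠K/2)/(MK+KL) ≈ 27.581.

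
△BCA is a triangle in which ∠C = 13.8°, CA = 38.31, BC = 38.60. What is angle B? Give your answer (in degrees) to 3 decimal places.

By the law of cosines, AB² = BC² + CA² − 2·BC·CA·cos C = 85.455, so AB ≈ 9.2442.
Law of cosines again: cos B = (AB² + BC² − CA²)/(2·AB·BC) ≈ 0.15100, so ∠B ≈ 81.32°.

81.315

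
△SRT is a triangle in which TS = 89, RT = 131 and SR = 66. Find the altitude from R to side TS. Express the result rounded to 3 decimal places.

h_R ≈ 60.026

Semiperimeter s = (131 + 89 + 66)/2 = 143.
Heron's formula: area = √(143·12·54·77) ≈ 2671.2.
The altitude from R has length 2·area/TS ≈ 60.026.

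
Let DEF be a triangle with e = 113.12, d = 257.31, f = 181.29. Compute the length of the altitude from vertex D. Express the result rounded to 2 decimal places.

68.98

Semiperimeter s = (257.31 + 113.12 + 181.29)/2 = 275.86.
Heron's formula: area = √(275.86·18.55·162.74·94.57) ≈ 8874.4.
The altitude from D has length 2·area/d ≈ 68.978.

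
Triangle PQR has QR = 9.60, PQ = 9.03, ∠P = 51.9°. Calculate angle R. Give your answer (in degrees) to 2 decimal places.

47.75

Law of sines: sin R = PQ·sin P/QR ≈ 0.74021.
Since QR ≥ PQ, only the acute value applies: ∠R ≈ 47.75°.
Then ∠Q = 180° − ∠P − ∠R ≈ 80.35°.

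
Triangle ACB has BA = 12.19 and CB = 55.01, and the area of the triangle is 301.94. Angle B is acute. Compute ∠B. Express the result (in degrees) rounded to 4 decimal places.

64.2298

From area = ½·CB·BA·sin B, we get sin B = 2·area/(CB·BA) ≈ 0.90054.
Taking the acute solution, ∠B ≈ 64.23°.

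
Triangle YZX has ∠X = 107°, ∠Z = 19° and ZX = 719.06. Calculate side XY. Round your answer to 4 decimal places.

289.3673

The third angle is ∠Y = 180° − ∠Z − ∠X = 54.00°.
Law of sines: XY = ZX·sin Z/sin Y ≈ 289.37.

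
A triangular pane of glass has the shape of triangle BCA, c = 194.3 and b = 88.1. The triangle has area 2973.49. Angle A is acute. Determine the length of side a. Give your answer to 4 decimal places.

From area = ½·b·c·sin A, we get sin A = 2·area/(b·c) ≈ 0.34741.
Taking the acute solution, ∠A ≈ 20.33°.
Law of cosines then gives a ≈ 115.81.

115.8055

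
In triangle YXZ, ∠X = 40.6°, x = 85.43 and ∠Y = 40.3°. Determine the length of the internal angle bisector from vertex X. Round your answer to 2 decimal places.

The third angle is ∠Z = 180° − ∠Y − ∠X = 99.10°.
Law of sines: y = x·sin Y/sin X ≈ 84.907.
Law of sines: z = x·sin Z/sin X ≈ 129.62.
The bisector from X has length 2·z·y·cos(∠X/2)/(z+y) ≈ 96.232.

t_X ≈ 96.23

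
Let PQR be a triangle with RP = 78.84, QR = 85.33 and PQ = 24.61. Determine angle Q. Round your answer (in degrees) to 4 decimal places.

∠Q ≈ 66.5537°

By the law of cosines, cos Q = (PQ² + QR² − RP²) / (2·PQ·QR) ≈ 0.39789, so ∠Q ≈ 66.55°.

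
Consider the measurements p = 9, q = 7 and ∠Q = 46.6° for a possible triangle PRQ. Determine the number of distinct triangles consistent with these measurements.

2

p·sin Q = 9·sin(46.6°) ≈ 6.539.
Since p sin Q < q < p (6.539 < 7 < 9), two triangles exist.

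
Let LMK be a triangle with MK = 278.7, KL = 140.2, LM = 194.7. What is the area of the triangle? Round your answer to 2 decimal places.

area ≈ 12688.82

Semiperimeter s = (278.7 + 140.2 + 194.7)/2 = 306.8.
Heron's formula: area = √(306.8·28.1·166.6·112.1) ≈ 12689.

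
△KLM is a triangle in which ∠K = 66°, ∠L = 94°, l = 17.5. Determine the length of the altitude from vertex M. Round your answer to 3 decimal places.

15.987

The third angle is ∠M = 180° − ∠K − ∠L = 20.00°.
Law of sines: k = l·sin K/sin L ≈ 16.026.
Law of sines: m = l·sin M/sin L ≈ 6.
Area = ½·l·k·sin M ≈ 47.961.
The altitude from M has length 2·area/m ≈ 15.987.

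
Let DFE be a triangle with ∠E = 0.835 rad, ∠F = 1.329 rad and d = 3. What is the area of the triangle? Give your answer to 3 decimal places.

The third angle is ∠D = π − ∠F − ∠E = 0.978 rad.
Law of sines: f = d·sin F/sin D ≈ 3.5129.
Law of sines: e = d·sin E/sin D ≈ 2.6821.
Area = ½·d·f·sin E ≈ 3.9061.

area ≈ 3.906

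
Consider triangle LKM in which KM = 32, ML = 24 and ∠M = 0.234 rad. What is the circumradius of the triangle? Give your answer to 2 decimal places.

By the law of cosines, LK² = KM² + ML² − 2·KM·ML·cos M = 105.86, so LK ≈ 10.289.
Area = ½·KM·ML·sin M ≈ 89.038.
Circumradius = LK/(2 sin M) ≈ 22.187.

22.19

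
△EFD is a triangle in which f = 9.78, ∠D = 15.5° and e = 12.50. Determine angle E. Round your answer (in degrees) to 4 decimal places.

∠E ≈ 124.1436°

By the law of cosines, d² = e² + f² − 2·e·f·cos D = 16.291, so d ≈ 4.0362.
Law of cosines again: cos E = (f² + d² − e²)/(2·f·d) ≈ -0.56127, so ∠E ≈ 124.14°.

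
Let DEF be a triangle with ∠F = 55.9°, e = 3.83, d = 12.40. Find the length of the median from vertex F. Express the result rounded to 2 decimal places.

7.44

By the law of cosines, f² = d² + e² − 2·d·e·cos F = 115.18, so f ≈ 10.732.
Median from F: ½√(2·d² + 2·e² − f²) ≈ 7.4445.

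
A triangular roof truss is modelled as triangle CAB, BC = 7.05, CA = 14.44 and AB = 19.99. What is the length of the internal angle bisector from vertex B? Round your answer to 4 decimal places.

t_B ≈ 10.0369

By the law of cosines, cos B = (AB² + BC² − CA²) / (2·AB·BC) ≈ 0.85429, so ∠B ≈ 31.32°.
The bisector from B has length 2·AB·BC·cos(∠B/2)/(AB+BC) ≈ 10.037.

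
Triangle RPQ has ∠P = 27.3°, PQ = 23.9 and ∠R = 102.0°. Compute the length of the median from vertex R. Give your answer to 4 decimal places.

The third angle is ∠Q = 180° − ∠R − ∠P = 50.70°.
Law of sines: QR = PQ·sin P/sin R ≈ 11.207.
Law of sines: RP = PQ·sin Q/sin R ≈ 18.908.
Median from R: ½√(2·QR² + 2·RP² − PQ²) ≈ 9.9372.

m_R ≈ 9.9372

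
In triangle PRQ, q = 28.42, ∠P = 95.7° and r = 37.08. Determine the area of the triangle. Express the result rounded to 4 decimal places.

Area = ½·r·q·sin P ≈ 524.3.

area ≈ 524.3015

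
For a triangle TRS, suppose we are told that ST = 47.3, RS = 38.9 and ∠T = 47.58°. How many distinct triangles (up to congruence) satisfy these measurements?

2

ST·sin T = 47.3·sin(47.58°) ≈ 34.92.
Since ST sin T < RS < ST (34.92 < 38.9 < 47.3), two triangles exist.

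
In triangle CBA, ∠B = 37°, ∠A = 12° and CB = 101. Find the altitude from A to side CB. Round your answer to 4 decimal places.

h_A ≈ 220.6406

The third angle is ∠C = 180° − ∠B − ∠A = 131.00°.
Law of sines: BA = CB·sin C/sin A ≈ 366.63.
Law of sines: AC = CB·sin B/sin A ≈ 292.35.
Area = ½·CB·BA·sin B ≈ 11142.
The altitude from A has length 2·area/CB ≈ 220.64.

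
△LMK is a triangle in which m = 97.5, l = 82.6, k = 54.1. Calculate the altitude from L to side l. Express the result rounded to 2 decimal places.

h_L ≈ 54.08

Semiperimeter s = (82.6 + 97.5 + 54.1)/2 = 117.1.
Heron's formula: area = √(117.1·34.5·19.6·63) ≈ 2233.5.
The altitude from L has length 2·area/l ≈ 54.08.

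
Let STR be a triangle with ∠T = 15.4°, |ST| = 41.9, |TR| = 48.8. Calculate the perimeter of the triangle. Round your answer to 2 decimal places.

By the law of cosines, |RS|² = |ST|² + |TR|² − 2·|ST|·|TR|·cos T = 194.44, so |RS| ≈ 13.944.
Semiperimeter s = (48.8+13.944+41.9)/2 = 52.322.
Perimeter = 48.8 + 13.944 + 41.9 = 104.64.

perimeter ≈ 104.64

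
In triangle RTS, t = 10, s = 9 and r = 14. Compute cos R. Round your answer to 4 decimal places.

cos R ≈ -0.0833

By the law of cosines, cos R = (t² + s² − r²) / (2·t·s) ≈ -0.08333, so ∠R ≈ 1.654 rad.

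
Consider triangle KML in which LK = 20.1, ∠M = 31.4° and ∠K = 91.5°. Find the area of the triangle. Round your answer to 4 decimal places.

The third angle is ∠L = 180° − ∠K − ∠M = 57.10°.
Law of sines: ML = LK·sin K/sin M ≈ 38.566.
Law of sines: KM = LK·sin L/sin M ≈ 32.392.
Area = ½·LK·ML·sin L ≈ 325.42.

area ≈ 325.4245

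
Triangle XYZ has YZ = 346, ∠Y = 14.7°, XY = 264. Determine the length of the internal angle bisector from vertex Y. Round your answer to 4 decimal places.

By the law of cosines, ZX² = XY² + YZ² − 2·XY·YZ·cos Y = 12704, so ZX ≈ 112.71.
The bisector from Y has length 2·XY·YZ·cos(∠Y/2)/(XY+YZ) ≈ 297.03.

t_Y ≈ 297.0277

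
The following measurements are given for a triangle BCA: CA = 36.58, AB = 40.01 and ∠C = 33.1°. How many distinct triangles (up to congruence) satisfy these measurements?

CA·sin C = 36.58·sin(33.1°) ≈ 19.98.
Since AB ≥ CA, exactly one triangle exists.

1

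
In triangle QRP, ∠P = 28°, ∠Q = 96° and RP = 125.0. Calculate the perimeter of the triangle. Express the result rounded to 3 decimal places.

The third angle is ∠R = 180° − ∠P − ∠Q = 56.00°.
Law of sines: PQ = RP·sin R/sin Q ≈ 104.2.
Law of sines: QR = RP·sin P/sin Q ≈ 59.007.
Semiperimeter s = (125+104.2+59.007)/2 = 144.1.
Perimeter = 125 + 104.2 + 59.007 = 288.21.

288.208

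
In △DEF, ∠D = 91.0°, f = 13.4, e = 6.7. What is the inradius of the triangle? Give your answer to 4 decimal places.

2.5512

By the law of cosines, d² = e² + f² − 2·e·f·cos D = 227.58, so d ≈ 15.086.
Area = ½·e·f·sin D ≈ 44.883.
Semiperimeter s = (15.086+6.7+13.4)/2 = 17.593.
Inradius = area/s = 44.883/17.593 ≈ 2.5512.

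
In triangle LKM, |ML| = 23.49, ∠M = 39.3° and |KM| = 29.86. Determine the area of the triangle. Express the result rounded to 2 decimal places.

area ≈ 222.13

Area = ½·|KM|·|ML|·sin M ≈ 222.13.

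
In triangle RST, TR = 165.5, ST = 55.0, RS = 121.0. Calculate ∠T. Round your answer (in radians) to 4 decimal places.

0.5227

By the law of cosines, cos T = (ST² + TR² − RS²) / (2·ST·TR) ≈ 0.86648, so ∠T ≈ 0.5227 rad.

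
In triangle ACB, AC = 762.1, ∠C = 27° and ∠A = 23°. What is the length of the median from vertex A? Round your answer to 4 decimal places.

595.4979

The third angle is ∠B = 180° − ∠A − ∠C = 130.00°.
Law of sines: CB = AC·sin A/sin B ≈ 388.72.
Law of sines: BA = AC·sin C/sin B ≈ 451.65.
Median from A: ½√(2·BA² + 2·AC² − CB²) ≈ 595.5.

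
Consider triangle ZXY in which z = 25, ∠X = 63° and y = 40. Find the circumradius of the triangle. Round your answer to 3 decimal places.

By the law of cosines, x² = y² + z² − 2·y·z·cos X = 1317, so x ≈ 36.291.
Area = ½·y·z·sin X ≈ 445.5.
Circumradius = x/(2 sin X) ≈ 20.365.

20.365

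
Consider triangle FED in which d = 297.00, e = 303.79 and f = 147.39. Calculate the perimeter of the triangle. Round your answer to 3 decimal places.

Perimeter = 147.39 + 303.79 + 297 = 748.18.

748.180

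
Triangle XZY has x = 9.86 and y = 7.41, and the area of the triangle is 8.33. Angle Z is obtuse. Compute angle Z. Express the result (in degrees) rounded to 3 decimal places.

From area = ½·y·x·sin Z, we get sin Z = 2·area/(y·x) ≈ 0.22802.
Taking the obtuse solution, ∠Z ≈ 166.82°.

166.819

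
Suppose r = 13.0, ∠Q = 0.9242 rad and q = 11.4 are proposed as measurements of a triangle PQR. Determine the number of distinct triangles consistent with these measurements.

r·sin Q = 13.0·sin(0.9242 rad) ≈ 10.38.
Since r sin Q < q < r (10.38 < 11.4 < 13.0), two triangles exist.

2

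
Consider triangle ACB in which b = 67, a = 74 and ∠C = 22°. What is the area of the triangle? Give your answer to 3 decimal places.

Area = ½·b·a·sin C ≈ 928.65.

928.650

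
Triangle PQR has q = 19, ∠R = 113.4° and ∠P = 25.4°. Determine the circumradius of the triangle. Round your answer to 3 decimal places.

The third angle is ∠Q = 180° − ∠R − ∠P = 41.20°.
Law of sines: p = q·sin P/sin Q ≈ 12.373.
Law of sines: r = q·sin R/sin Q ≈ 26.473.
Circumradius = q/(2 sin Q) ≈ 14.423.

14.423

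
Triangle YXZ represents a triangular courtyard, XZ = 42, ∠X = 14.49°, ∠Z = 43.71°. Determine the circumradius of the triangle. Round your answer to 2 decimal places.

The third angle is ∠Y = 180° − ∠X − ∠Z = 121.80°.
Law of sines: ZY = XZ·sin X/sin Y ≈ 12.365.
Law of sines: YX = XZ·sin Z/sin Y ≈ 34.148.
Circumradius = XZ/(2 sin Y) ≈ 24.709.

R ≈ 24.71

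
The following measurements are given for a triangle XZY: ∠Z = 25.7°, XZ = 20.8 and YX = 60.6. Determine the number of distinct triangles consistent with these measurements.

XZ·sin Z = 20.8·sin(25.7°) ≈ 9.02.
Since YX ≥ XZ, exactly one triangle exists.

1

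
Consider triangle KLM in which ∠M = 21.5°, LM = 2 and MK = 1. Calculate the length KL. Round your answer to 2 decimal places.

1.13

By the law of cosines, KL² = LM² + MK² − 2·LM·MK·cos M = 1.2783, so KL ≈ 1.1306.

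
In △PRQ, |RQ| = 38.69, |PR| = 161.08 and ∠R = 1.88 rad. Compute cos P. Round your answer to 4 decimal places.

cos P ≈ 0.9780

By the law of cosines, |QP|² = |PR|² + |RQ|² − 2·|PR|·|RQ|·cos R = 31237, so |QP| ≈ 176.74.
Law of cosines again: cos P = (|QP|² + |PR|² − |RQ|²)/(2·|QP|·|PR|) ≈ 0.97802, so ∠P ≈ 0.210 rad.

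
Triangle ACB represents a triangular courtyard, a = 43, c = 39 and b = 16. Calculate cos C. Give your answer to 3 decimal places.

By the law of cosines, cos C = (b² + a² − c²) / (2·b·a) ≈ 0.42442, so ∠C ≈ 64.89°.

cos C ≈ 0.424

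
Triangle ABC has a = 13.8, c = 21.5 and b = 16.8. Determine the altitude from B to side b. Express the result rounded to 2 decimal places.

13.80

Semiperimeter s = (13.8 + 16.8 + 21.5)/2 = 26.05.
Heron's formula: area = √(26.05·12.25·9.25·4.55) ≈ 115.89.
The altitude from B has length 2·area/b ≈ 13.797.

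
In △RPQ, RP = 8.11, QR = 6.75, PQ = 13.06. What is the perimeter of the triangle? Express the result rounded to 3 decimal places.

perimeter ≈ 27.920

Perimeter = 13.06 + 6.75 + 8.11 = 27.92.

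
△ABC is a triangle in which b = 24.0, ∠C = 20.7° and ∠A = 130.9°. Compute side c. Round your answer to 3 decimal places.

The third angle is ∠B = 180° − ∠C − ∠A = 28.40°.
Law of sines: c = b·sin C/sin B ≈ 17.836.

17.836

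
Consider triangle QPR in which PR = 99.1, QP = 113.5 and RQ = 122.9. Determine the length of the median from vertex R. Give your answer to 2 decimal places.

Median from R: ½√(2·PR² + 2·RQ² − QP²) ≈ 96.136.

96.14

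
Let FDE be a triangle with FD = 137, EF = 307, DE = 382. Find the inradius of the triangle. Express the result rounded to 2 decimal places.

46.86

Semiperimeter s = (382 + 307 + 137)/2 = 413.
Heron's formula: area = √(413·31·106·276) ≈ 19354.
Inradius = area/s = 19354/413 ≈ 46.861.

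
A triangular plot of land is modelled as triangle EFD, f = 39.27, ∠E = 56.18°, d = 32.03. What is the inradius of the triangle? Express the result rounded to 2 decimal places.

By the law of cosines, e² = f² + d² − 2·f·d·cos E = 1167.9, so e ≈ 34.174.
Area = ½·f·d·sin E ≈ 522.49.
Semiperimeter s = (34.174+39.27+32.03)/2 = 52.737.
Inradius = area/s = 522.49/52.737 ≈ 9.9075.

r ≈ 9.91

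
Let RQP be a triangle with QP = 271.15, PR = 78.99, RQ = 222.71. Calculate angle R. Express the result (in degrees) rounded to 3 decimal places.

By the law of cosines, cos R = (PR² + RQ² − QP²) / (2·PR·RQ) ≈ -0.50259, so ∠R ≈ 120.17°.

∠R ≈ 120.172°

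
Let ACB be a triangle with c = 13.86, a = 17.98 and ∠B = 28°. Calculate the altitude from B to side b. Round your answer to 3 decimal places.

By the law of cosines, b² = a² + c² − 2·a·c·cos B = 75.314, so b ≈ 8.6784.
Area = ½·a·c·sin B ≈ 58.497.
The altitude from B has length 2·area/b ≈ 13.481.

h_B ≈ 13.481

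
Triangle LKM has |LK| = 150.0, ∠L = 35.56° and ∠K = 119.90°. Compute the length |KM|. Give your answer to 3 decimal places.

210.034

The third angle is ∠M = 180° − ∠L − ∠K = 24.54°.
Law of sines: |KM| = |LK|·sin L/sin M ≈ 210.03.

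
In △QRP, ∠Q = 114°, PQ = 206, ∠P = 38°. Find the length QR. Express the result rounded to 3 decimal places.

The third angle is ∠R = 180° − ∠P − ∠Q = 28.00°.
Law of sines: QR = PQ·sin P/sin R ≈ 270.15.

270.147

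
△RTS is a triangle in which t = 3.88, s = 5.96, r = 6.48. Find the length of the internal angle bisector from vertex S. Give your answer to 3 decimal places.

t_S ≈ 4.101

By the law of cosines, cos S = (r² + t² − s²) / (2·r·t) ≈ 0.42803, so ∠S ≈ 64.66°.
The bisector from S has length 2·r·t·cos(∠S/2)/(r+t) ≈ 4.1014.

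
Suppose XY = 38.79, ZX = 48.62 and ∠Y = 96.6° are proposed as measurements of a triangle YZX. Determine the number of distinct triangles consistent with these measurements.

1

XY·sin Y = 38.79·sin(96.6°) ≈ 38.53.
Since ∠Y is not acute, a triangle exists only if ZX > XY; here ZX > XY, so there is exactly one triangle.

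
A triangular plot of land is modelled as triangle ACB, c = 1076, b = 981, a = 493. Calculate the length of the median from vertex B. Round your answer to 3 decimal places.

m_B ≈ 678.102

Median from B: ½√(2·a² + 2·c² − b²) ≈ 678.1.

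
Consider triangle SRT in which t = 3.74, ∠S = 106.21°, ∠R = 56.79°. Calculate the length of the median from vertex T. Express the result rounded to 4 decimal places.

The third angle is ∠T = 180° − ∠S − ∠R = 17.00°.
Law of sines: s = t·sin S/sin T ≈ 12.283.
Law of sines: r = t·sin R/sin T ≈ 10.703.
Median from T: ½√(2·s² + 2·r² − t²) ≈ 11.367.

11.3674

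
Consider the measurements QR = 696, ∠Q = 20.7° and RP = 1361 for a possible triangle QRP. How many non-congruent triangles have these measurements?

1

QR·sin Q = 696·sin(20.7°) ≈ 246.
Since RP ≥ QR, exactly one triangle exists.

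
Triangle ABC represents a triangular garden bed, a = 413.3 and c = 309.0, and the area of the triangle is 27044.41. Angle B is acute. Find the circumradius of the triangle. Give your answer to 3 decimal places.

From area = ½·c·a·sin B, we get sin B = 2·area/(c·a) ≈ 0.42353.
Taking the acute solution, ∠B ≈ 25.06°.
Law of cosines then gives b ≈ 186.86.
Circumradius = b/(2 sin B) ≈ 220.6.

R ≈ 220.603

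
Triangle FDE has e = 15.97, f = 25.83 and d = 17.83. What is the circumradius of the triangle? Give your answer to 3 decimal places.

R ≈ 13.096

By the law of cosines, cos F = (d² + e² − f²) / (2·d·e) ≈ -0.16548, so ∠F ≈ 99.53°.
Circumradius = f/(2 sin F) ≈ 13.096.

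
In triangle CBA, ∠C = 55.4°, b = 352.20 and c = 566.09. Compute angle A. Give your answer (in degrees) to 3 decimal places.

Law of sines: sin B = b·sin C/c ≈ 0.51212.
Since c ≥ b, only the acute value applies: ∠B ≈ 30.81°.
Then ∠A = 180° − ∠C − ∠B ≈ 93.79°.

93.795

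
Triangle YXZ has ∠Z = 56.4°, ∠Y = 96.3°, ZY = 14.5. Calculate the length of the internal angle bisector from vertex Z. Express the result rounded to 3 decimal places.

17.488

The third angle is ∠X = 180° − ∠Z − ∠Y = 27.30°.
Law of sines: XZ = ZY·sin Y/sin X ≈ 31.424.
Law of sines: YX = ZY·sin Z/sin X ≈ 26.332.
The bisector from Z has length 2·XZ·ZY·cos(∠Z/2)/(XZ+ZY) ≈ 17.488.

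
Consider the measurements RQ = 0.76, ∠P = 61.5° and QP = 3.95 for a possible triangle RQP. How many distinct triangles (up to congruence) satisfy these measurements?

0

QP·sin P = 3.95·sin(61.5°) ≈ 3.471.
Since RQ = 0.76 < 3.471 = QP sin P, no triangle exists.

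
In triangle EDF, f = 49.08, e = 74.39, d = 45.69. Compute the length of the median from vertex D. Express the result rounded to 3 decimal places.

Median from D: ½√(2·f² + 2·e² − d²) ≈ 58.732.

58.732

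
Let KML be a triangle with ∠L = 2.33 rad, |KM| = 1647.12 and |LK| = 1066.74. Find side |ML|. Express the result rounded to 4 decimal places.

Law of sines: sin M = |LK|·sin L/|KM| ≈ 0.46979.
Since |KM| ≥ |LK|, only the acute value applies: ∠M ≈ 0.489 rad.
Then ∠K = π − ∠L − ∠M ≈ 0.323 rad.
Law of sines gives |ML| = |KM|·sin K/sin L ≈ 719.76.

719.7596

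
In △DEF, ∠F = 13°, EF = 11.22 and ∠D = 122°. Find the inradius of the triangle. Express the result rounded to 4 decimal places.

r ≈ 1.0026

The third angle is ∠E = 180° − ∠F − ∠D = 45.00°.
Law of sines: FD = EF·sin E/sin D ≈ 9.3553.
Law of sines: DE = EF·sin F/sin D ≈ 2.9762.
Area = ½·EF·FD·sin F ≈ 11.806.
Semiperimeter s = (11.22+9.3553+2.9762)/2 = 11.776.
Inradius = area/s = 11.806/11.776 ≈ 1.0026.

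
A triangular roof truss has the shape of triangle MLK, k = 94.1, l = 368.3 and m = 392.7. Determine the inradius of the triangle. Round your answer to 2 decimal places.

Semiperimeter s = (392.7 + 368.3 + 94.1)/2 = 427.55.
Heron's formula: area = √(427.55·34.85·59.25·333.45) ≈ 17158.
Inradius = area/s = 17158/427.55 ≈ 40.13.

r ≈ 40.13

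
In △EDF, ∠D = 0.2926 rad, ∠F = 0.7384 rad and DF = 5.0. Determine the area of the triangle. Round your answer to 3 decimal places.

The third angle is ∠E = π − ∠D − ∠F = 2.1106 rad.
Law of sines: FE = DF·sin D/sin E ≈ 1.6813.
Law of sines: ED = DF·sin F/sin E ≈ 3.9234.
Area = ½·DF·FE·sin F ≈ 2.8292.

2.829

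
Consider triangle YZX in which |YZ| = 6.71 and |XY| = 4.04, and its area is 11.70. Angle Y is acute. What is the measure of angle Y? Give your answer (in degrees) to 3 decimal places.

∠Y ≈ 59.678°

From area = ½·|XY|·|YZ|·sin Y, we get sin Y = 2·area/(|XY|·|YZ|) ≈ 0.86320.
Taking the acute solution, ∠Y ≈ 59.68°.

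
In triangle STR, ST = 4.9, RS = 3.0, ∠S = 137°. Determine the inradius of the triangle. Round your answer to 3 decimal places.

r ≈ 0.656

By the law of cosines, TR² = RS² + ST² − 2·RS·ST·cos S = 54.512, so TR ≈ 7.3832.
Area = ½·RS·ST·sin S ≈ 5.0127.
Semiperimeter s = (7.3832+3+4.9)/2 = 7.6416.
Inradius = area/s = 5.0127/7.6416 ≈ 0.65597.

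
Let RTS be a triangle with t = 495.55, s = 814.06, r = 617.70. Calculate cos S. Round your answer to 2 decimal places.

cos S ≈ -0.06

By the law of cosines, cos S = (r² + t² − s²) / (2·r·t) ≈ -0.05810, so ∠S ≈ 93.33°.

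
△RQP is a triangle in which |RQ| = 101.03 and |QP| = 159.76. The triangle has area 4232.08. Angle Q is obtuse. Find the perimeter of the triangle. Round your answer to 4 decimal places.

perimeter ≈ 512.2193

From area = ½·|RQ|·|QP|·sin Q, we get sin Q = 2·area/(|RQ|·|QP|) ≈ 0.52440.
Taking the obtuse solution, ∠Q ≈ 148.37°.
Law of cosines then gives |PR| ≈ 251.43.
Perimeter = 159.76 + 251.43 + 101.03 = 512.22.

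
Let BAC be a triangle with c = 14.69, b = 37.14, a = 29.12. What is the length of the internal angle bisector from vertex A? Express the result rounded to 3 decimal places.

t_A ≈ 19.323

By the law of cosines, cos A = (c² + b² − a²) / (2·c·b) ≈ 0.68477, so ∠A ≈ 46.78°.
The bisector from A has length 2·c·b·cos(∠A/2)/(c+b) ≈ 19.323.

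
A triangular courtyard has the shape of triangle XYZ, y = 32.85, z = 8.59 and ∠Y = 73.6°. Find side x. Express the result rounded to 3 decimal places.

Law of sines: sin Z = z·sin Y/y ≈ 0.25085.
Since y ≥ z, only the acute value applies: ∠Z ≈ 14.53°.
Then ∠X = 180° − ∠Y − ∠Z ≈ 91.87°.
Law of sines gives x = y·sin X/sin Y ≈ 34.225.

34.225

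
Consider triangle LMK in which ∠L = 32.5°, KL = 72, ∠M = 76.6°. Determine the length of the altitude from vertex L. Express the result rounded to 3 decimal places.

The third angle is ∠K = 180° − ∠L − ∠M = 70.90°.
Law of sines: MK = KL·sin L/sin M ≈ 39.768.
Law of sines: LM = KL·sin K/sin M ≈ 69.94.
Area = ½·KL·MK·sin K ≈ 1352.8.
The altitude from L has length 2·area/MK ≈ 68.036.

h_L ≈ 68.036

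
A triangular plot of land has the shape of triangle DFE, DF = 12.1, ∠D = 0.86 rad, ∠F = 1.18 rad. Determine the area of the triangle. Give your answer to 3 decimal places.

The third angle is ∠E = π − ∠D − ∠F = 1.102 rad.
Law of sines: FE = DF·sin D/sin E ≈ 10.281.
Law of sines: ED = DF·sin F/sin E ≈ 12.543.
Area = ½·DF·FE·sin F ≈ 57.51.

area ≈ 57.510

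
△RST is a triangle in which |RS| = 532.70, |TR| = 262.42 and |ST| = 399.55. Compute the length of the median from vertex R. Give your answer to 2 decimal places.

369.33

Median from R: ½√(2·|TR|² + 2·|RS|² − |ST|²) ≈ 369.33.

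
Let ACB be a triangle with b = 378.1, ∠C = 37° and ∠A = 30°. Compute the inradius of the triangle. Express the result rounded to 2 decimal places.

56.26

The third angle is ∠B = 180° − ∠A − ∠C = 113.00°.
Law of sines: a = b·sin A/sin B ≈ 205.38.
Law of sines: c = b·sin C/sin B ≈ 247.2.
Area = ½·b·a·sin C ≈ 23366.
Semiperimeter s = (205.38+247.2+378.1)/2 = 415.34.
Inradius = area/s = 23366/415.34 ≈ 56.259.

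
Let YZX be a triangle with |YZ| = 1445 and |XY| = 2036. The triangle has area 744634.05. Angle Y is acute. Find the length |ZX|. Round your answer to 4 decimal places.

From area = ½·|XY|·|YZ|·sin Y, we get sin Y = 2·area/(|XY|·|YZ|) ≈ 0.50621.
Taking the acute solution, ∠Y ≈ 30.41°.
Law of cosines then gives |ZX| ≈ 1076.5.

1076.4993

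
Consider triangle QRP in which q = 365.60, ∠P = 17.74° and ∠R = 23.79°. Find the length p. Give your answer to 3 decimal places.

The third angle is ∠Q = 180° − ∠R − ∠P = 138.47°.
Law of sines: p = q·sin P/sin Q ≈ 168.02.

168.017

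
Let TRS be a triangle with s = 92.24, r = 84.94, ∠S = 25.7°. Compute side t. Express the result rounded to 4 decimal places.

Law of sines: sin R = r·sin S/s ≈ 0.39934.
Since s ≥ r, only the acute value applies: ∠R ≈ 23.54°.
Then ∠T = 180° − ∠S − ∠R ≈ 130.76°.
Law of sines gives t = s·sin T/sin S ≈ 161.1.

161.1034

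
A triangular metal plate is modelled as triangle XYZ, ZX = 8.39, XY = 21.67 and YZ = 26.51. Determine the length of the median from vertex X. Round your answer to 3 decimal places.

m_X ≈ 9.711

Median from X: ½√(2·ZX² + 2·XY² − YZ²) ≈ 9.7106.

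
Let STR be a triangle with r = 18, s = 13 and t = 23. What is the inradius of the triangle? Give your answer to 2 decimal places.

4.32

Semiperimeter p = (13 + 23 + 18)/2 = 27.
Heron's formula: area = √(27·14·4·9) ≈ 116.65.
Inradius = area/p = 116.65/27 ≈ 4.3205.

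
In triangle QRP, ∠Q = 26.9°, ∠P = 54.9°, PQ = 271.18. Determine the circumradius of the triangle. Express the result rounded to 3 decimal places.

136.991

The third angle is ∠R = 180° − ∠P − ∠Q = 98.20°.
Law of sines: RP = PQ·sin Q/sin R ≈ 123.96.
Law of sines: QR = PQ·sin P/sin R ≈ 224.16.
Circumradius = PQ/(2 sin R) ≈ 136.99.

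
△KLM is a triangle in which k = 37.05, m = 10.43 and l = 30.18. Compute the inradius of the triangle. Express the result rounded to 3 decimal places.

3.356

Semiperimeter s = (37.05 + 30.18 + 10.43)/2 = 38.83.
Heron's formula: area = √(38.83·1.78·8.65·28.4) ≈ 130.3.
Inradius = area/s = 130.3/38.83 ≈ 3.3558.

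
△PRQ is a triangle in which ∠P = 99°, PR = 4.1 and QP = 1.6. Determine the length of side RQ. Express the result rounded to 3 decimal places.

By the law of cosines, RQ² = QP² + PR² − 2·QP·PR·cos P = 21.422, so RQ ≈ 4.6284.

4.628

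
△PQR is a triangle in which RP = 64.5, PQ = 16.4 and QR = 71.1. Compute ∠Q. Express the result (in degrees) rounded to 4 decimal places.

∠Q ≈ 60.0601°

By the law of cosines, cos Q = (PQ² + QR² − RP²) / (2·PQ·QR) ≈ 0.49909, so ∠Q ≈ 60.06°.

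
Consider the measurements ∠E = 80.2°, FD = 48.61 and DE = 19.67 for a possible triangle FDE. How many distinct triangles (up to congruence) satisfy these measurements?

1

DE·sin E = 19.67·sin(80.2°) ≈ 19.38.
Since FD ≥ DE, exactly one triangle exists.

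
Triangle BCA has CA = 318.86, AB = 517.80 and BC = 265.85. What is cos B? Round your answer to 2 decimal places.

By the law of cosines, cos B = (AB² + BC² − CA²) / (2·AB·BC) ≈ 0.86128, so ∠B ≈ 30.54°.

0.86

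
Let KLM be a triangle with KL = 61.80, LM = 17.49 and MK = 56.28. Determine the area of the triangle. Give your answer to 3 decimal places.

484.512

Semiperimeter s = (17.49 + 56.28 + 61.8)/2 = 67.785.
Heron's formula: area = √(67.785·50.295·11.505·5.985) ≈ 484.51.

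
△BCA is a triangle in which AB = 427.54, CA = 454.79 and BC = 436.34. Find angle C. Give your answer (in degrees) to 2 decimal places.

57.30

By the law of cosines, cos C = (BC² + CA² − AB²) / (2·BC·CA) ≈ 0.54030, so ∠C ≈ 57.30°.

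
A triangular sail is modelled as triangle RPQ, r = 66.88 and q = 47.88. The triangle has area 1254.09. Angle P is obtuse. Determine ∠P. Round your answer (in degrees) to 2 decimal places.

From area = ½·q·r·sin P, we get sin P = 2·area/(q·r) ≈ 0.78326.
Taking the obtuse solution, ∠P ≈ 128.44°.

128.44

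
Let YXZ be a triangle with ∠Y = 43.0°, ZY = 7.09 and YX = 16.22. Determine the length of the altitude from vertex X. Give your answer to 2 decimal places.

11.06

By the law of cosines, XZ² = ZY² + YX² − 2·ZY·YX·cos Y = 145.15, so XZ ≈ 12.048.
Area = ½·ZY·YX·sin Y ≈ 39.215.
The altitude from X has length 2·area/ZY ≈ 11.062.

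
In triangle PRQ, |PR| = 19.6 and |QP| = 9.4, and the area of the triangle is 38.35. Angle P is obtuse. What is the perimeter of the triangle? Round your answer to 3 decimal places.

57.417

From area = ½·|QP|·|PR|·sin P, we get sin P = 2·area/(|QP|·|PR|) ≈ 0.41630.
Taking the obtuse solution, ∠P ≈ 155.40°.
Law of cosines then gives |RQ| ≈ 28.417.
Perimeter = 28.417 + 9.4 + 19.6 = 57.417.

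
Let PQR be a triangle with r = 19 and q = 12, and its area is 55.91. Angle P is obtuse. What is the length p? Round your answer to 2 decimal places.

30.04

From area = ½·q·r·sin P, we get sin P = 2·area/(q·r) ≈ 0.49044.
Taking the obtuse solution, ∠P ≈ 150.63°.
Law of cosines then gives p ≈ 30.04.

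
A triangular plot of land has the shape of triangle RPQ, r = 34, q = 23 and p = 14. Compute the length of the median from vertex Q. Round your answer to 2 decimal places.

Median from Q: ½√(2·r² + 2·p² − q²) ≈ 23.318.

m_Q ≈ 23.32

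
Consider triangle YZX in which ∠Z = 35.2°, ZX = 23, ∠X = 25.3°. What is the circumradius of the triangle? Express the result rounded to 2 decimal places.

R ≈ 13.21

The third angle is ∠Y = 180° − ∠Z − ∠X = 119.50°.
Law of sines: XY = ZX·sin Z/sin Y ≈ 15.233.
Law of sines: YZ = ZX·sin X/sin Y ≈ 11.293.
Circumradius = ZX/(2 sin Y) ≈ 13.213.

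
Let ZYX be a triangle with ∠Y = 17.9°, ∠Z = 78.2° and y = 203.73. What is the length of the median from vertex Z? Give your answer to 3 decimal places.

The third angle is ∠X = 180° − ∠Z − ∠Y = 83.90°.
Law of sines: z = y·sin Z/sin Y ≈ 648.84.
Law of sines: x = y·sin X/sin Y ≈ 659.09.
Median from Z: ½√(2·y² + 2·x² − z²) ≈ 364.29.

m_Z ≈ 364.289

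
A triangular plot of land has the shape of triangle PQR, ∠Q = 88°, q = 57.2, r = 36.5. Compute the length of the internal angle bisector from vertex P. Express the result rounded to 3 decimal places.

Law of sines: sin R = r·sin Q/q ≈ 0.63772.
Since q ≥ r, only the acute value applies: ∠R ≈ 39.62°.
Then ∠P = 180° − ∠Q − ∠R ≈ 52.38°.
Law of sines gives p = q·sin P/sin Q ≈ 45.333.
The bisector from P has length 2·q·r·cos(∠P/2)/(q+r) ≈ 39.989.

39.989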